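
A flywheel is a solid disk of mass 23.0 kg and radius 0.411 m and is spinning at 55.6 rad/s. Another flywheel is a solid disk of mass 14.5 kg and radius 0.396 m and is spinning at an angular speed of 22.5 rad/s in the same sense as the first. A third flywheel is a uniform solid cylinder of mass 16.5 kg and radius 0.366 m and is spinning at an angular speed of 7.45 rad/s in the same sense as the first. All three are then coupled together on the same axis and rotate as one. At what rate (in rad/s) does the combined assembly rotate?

|ω_f| ≈ 33.9 rad/s

No external torque acts about the common axis, so total angular momentum is conserved.
Moments of inertia: I_A = ½(23.0)(0.411)² = 1.943 kg·m²; I_B = ½(14.5)(0.396)² = 1.137 kg·m²; I_C = ½(16.5)(0.366)² = 1.105 kg·m².
Taking A's sense as positive: L = (1.943)(55.6) + (1.137)(22.5) + (1.105)(7.45) = 141.8 kg·m²·rad/s.
Combined I = 1.943 + 1.137 + 1.105 = 4.185 kg·m².
ω_f = L / I = 141.8 / 4.185 = 33.89 rad/s.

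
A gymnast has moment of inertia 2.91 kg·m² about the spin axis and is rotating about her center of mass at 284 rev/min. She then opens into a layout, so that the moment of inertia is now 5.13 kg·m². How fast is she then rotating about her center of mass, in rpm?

ω₂ ≈ 161 rpm

No external torque acts about the spin axis, so angular momentum is conserved.
ω₂ = I₁ω₁ / I₂ = (2.910)(284 rpm) / (5.130) = 161.1 rpm.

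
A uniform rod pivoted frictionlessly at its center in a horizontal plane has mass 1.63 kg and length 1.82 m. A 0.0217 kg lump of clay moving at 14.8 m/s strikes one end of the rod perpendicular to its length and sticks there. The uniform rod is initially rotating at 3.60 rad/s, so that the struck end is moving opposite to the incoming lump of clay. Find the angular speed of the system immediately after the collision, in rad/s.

The axle reaction passes through the pivot and exerts no torque about it; angular momentum about the pivot is conserved through the impact.
I_p = (1/12)(1.63)(1.82)² = 0.4499 kg·m². Taking the sense of the lump of clay's angular momentum as positive, L_{lump} = m v R = (0.0217)(14.8)(1.82/2) = 0.2923 kg·m²/s.
L_i = −I_p ω_p + m v R = −(0.4499)(3.60) + 0.2923 = -1.328 kg·m²/s.
After sticking, I_f = I_p + m R² = 0.4499 + (0.0217)(1.82/2)² = 0.4679 kg·m².
ω_f = L_i / I_f = -1.328 / 0.4679 = -2.837 rad/s.

|ω_f| ≈ 2.84 rad/s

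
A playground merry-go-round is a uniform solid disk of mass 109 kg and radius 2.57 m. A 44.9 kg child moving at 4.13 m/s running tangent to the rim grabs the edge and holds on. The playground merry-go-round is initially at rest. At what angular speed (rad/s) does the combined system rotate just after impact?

|ω_f| ≈ 0.726 rad/s

About the axle the impulsive forces during the collision are internal, so angular momentum about that axis is conserved.
I_p = ½(109)(2.57)² = 360.0 kg·m². Taking the sense of the child's angular momentum as positive, L_{child} = m v R = (44.9)(4.13)(2.57) = 476.6 kg·m²/s.
L_i = 0 + 476.6 = 476.6 kg·m²/s.
After sticking, I_f = I_p + m R² = 360.0 + (44.9)(2.57)² = 656.5 kg·m².
ω_f = L_i / I_f = 476.6 / 656.5 = 0.7259 rad/s.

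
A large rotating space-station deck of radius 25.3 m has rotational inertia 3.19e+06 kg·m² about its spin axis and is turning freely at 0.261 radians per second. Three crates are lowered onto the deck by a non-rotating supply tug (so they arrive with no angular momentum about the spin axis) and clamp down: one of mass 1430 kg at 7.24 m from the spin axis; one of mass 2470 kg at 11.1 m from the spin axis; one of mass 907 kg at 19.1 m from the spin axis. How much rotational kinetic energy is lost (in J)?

energy lost ≈ 19800 J

The added mass arrives with no angular momentum about the spin axis, and any external torque about the spin axis is negligible, so the system's angular momentum is conserved.
Added inertia Σmr² = (1430)(7.24)² + (2470)(11.1)² + (907)(19.1)² = 7.102e+05 kg·m²; I_f = 3.190e+06 + 7.102e+05 = 3.900e+06 kg·m².
ω_f = I_p ω_i / I_f = (3.190e+06)(0.261) / 3.900e+06 = 0.2135 rad/s.
KE_i = ½(3.190e+06)(0.2610 rad/s)² = 1.087e+05 J; KE_f = ½(3.900e+06)(0.2135)² = 88870 J.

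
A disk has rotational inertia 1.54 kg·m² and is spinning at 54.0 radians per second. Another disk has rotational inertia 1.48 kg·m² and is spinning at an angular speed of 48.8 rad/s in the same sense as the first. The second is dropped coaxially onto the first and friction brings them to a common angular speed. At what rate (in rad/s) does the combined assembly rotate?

No external torque acts about the common axis, so total angular momentum is conserved.
Taking A's sense as positive: L = (1.540)(54.0) + (1.480)(48.8) = 155.4 kg·m²·rad/s.
Combined I = 1.540 + 1.480 = 3.020 kg·m².
ω_f = L / I = 155.4 / 3.020 = 51.45 rad/s.

|ω_f| ≈ 51.5 rad/s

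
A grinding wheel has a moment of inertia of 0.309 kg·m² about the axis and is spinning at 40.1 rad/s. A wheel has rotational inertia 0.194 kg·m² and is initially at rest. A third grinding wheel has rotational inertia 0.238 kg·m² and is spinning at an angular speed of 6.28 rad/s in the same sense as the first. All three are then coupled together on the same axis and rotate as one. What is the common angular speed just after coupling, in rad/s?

The coupling torques are internal; angular momentum about the shared axis is conserved.
Taking A's sense as positive: L = (0.3090)(40.1) + (0.2380)(6.28) = 13.89 kg·m²·rad/s.
Combined I = 0.3090 + 0.1940 + 0.2380 = 0.7410 kg·m².
ω_f = L / I = 13.89 / 0.7410 = 18.74 rad/s.

|ω_f| ≈ 18.7 rad/s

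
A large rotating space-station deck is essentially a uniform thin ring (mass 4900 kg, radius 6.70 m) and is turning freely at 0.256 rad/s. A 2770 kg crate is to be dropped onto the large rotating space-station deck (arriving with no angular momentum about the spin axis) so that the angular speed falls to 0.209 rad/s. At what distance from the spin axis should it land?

No external torque acts about the spin axis; L_before = L_after.
I_p = (4900)(6.70)² = 2.200e+05 kg·m².
I_p ω_i = (I_p + m r²) ω_f ⇒ m r² = I_p(ω_i/ω_f − 1) = 2.200e+05(0.256/0.209 − 1) = 49460 kg·m².
r = √(49460/2770) = 4.226 m.

r ≈ 4.23 m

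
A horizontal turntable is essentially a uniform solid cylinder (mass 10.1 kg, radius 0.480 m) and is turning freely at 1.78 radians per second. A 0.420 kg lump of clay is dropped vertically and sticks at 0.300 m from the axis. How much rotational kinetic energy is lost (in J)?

No external torque acts about the axis; L_before = L_after.
I_p = ½(10.1)(0.480)² = 1.164 kg·m².
Added inertia Σmr² = (0.420)(0.300)² = 0.03780 kg·m²; I_f = 1.164 + 0.03780 = 1.201 kg·m².
ω_f = I_p ω_i / I_f = (1.164)(1.78) / 1.201 = 1.724 rad/s.
KE_i = ½(1.164)(1.780 rad/s)² = 1.843 J; KE_f = ½(1.201)(1.724)² = 1.785 J.

energy lost ≈ 0.0580 J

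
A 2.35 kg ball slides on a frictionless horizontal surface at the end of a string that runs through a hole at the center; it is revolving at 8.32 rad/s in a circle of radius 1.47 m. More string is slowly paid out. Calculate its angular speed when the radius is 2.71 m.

ω₂ ≈ 2.45 rad/s

The constraining force is radial, so m r² ω about the center is conserved.
ω₂ = ω₁ (r₁/r₂)² = (8.32)(1.47/2.71)² = 2.448 rad/s.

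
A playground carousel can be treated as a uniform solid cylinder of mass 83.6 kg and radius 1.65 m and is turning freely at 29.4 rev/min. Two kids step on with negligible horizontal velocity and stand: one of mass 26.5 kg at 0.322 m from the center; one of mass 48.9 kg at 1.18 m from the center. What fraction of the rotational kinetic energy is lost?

No external torque acts about the center; L_before = L_after.
I_p = ½(83.6)(1.65)² = 113.8 kg·m².
Added inertia Σmr² = (26.5)(0.322)² + (48.9)(1.18)² = 70.84 kg·m²; I_f = 113.8 + 70.84 = 184.6 kg·m².
ω_f = I_p ω_i / I_f = (113.8)(29.4) / 184.6 = 18.12 rpm.
KE_i = ½(113.8)(3.079 rad/s)² = 539.3 J; KE_f = ½(184.6)(1.898)² = 332.4 J.
Fraction lost = 0.3837.

fraction ≈ 0.384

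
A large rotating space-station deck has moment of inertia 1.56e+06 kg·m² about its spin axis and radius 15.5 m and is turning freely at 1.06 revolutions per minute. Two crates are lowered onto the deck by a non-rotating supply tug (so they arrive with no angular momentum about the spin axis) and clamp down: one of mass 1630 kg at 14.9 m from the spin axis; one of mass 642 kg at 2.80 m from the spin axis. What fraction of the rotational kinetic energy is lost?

No external torque acts about the spin axis; L_before = L_after.
Added inertia Σmr² = (1630)(14.9)² + (642)(2.80)² = 3.669e+05 kg·m²; I_f = 1.560e+06 + 3.669e+05 = 1.927e+06 kg·m².
ω_f = I_p ω_i / I_f = (1.560e+06)(1.06) / 1.927e+06 = 0.8582 rpm.
KE_i = ½(1.560e+06)(0.1110 rad/s)² = 9611 J; KE_f = ½(1.927e+06)(0.08987)² = 7781 J.
Fraction lost = 0.1904.

fraction ≈ 0.190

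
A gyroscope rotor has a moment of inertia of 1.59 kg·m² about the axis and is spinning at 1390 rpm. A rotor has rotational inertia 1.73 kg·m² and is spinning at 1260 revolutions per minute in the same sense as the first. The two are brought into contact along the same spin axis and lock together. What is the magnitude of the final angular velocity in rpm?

The coupling torques are internal; angular momentum about the shared axis is conserved.
Taking A's sense as positive: L = (1.590)(1390) + (1.730)(1260) = 4390 kg·m²·rpm.
Combined I = 1.590 + 1.730 = 3.320 kg·m².
ω_f = L / I = 4390 / 3.320 = 1322 rpm.

|ω_f| ≈ 1320 rpm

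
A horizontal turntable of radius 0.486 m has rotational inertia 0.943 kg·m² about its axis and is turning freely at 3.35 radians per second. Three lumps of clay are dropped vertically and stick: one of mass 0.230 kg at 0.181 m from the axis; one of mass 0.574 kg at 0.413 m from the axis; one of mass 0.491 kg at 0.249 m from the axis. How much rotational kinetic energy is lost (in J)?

energy lost ≈ 0.666 J

The added mass arrives with no angular momentum about the axis, and any external torque about the axis is negligible, so the system's angular momentum is conserved.
Added inertia Σmr² = (0.230)(0.181)² + (0.574)(0.413)² + (0.491)(0.249)² = 0.1359 kg·m²; I_f = 0.9430 + 0.1359 = 1.079 kg·m².
ω_f = I_p ω_i / I_f = (0.9430)(3.35) / 1.079 = 2.928 rad/s.
KE_i = ½(0.9430)(3.350 rad/s)² = 5.291 J; KE_f = ½(1.079)(2.928)² = 4.625 J.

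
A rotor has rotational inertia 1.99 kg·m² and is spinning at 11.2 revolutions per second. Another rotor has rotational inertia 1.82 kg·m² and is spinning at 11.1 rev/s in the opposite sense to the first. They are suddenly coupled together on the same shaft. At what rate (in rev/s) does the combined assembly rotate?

|ω_f| ≈ 0.548 rev/s

No external torque acts about the common axis, so total angular momentum is conserved.
Taking A's sense as positive: L = (1.990)(11.2) − (1.820)(11.1) = 2.086 kg·m²·rev/s.
Combined I = 1.990 + 1.820 = 3.810 kg·m².
ω_f = L / I = 2.086 / 3.810 = 0.5475 rev/s.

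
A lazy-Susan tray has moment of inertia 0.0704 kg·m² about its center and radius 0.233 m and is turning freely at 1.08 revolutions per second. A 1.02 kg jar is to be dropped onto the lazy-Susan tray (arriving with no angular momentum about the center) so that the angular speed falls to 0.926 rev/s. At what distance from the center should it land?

r ≈ 0.107 m

The added mass arrives with no angular momentum about the center, and any external torque about the center is negligible, so the system's angular momentum is conserved.
I_p ω_i = (I_p + m r²) ω_f ⇒ m r² = I_p(ω_i/ω_f − 1) = 0.07040(1.08/0.926 − 1) = 0.01171 kg·m².
r = √(0.01171/1.02) = 0.1071 m.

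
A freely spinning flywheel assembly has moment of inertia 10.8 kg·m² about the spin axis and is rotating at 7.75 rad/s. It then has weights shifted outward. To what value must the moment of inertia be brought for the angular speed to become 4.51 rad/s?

I₂ ≈ 18.6 kg·m²

Angular momentum about the spin axis is conserved since the torque about it is zero.
I₂ = I₁ω₁ / ω₂ = (10.8)(7.75) / (4.51) = 18.56 kg·m².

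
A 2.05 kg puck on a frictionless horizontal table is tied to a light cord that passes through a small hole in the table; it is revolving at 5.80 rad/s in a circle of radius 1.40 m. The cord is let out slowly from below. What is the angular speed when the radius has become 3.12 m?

ω₂ ≈ 1.17 rad/s

The constraining force is radial, so m r² ω about the center is conserved.
ω₂ = ω₁ (r₁/r₂)² = (5.80)(1.40/3.12)² = 1.168 rad/s.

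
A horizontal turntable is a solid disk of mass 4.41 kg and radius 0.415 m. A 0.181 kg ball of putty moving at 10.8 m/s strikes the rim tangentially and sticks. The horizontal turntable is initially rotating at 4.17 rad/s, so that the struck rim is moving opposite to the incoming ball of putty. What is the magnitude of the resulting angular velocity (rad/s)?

|ω_f| ≈ 1.88 rad/s

The axle reaction passes through the axle and exerts no torque about it; angular momentum about the axle is conserved through the impact.
I_p = ½(4.41)(0.415)² = 0.3798 kg·m². Taking the sense of the ball of putty's angular momentum as positive, L_{ball} = m v R = (0.181)(10.8)(0.415) = 0.8112 kg·m²/s.
L_i = −I_p ω_p + m v R = −(0.3798)(4.17) + 0.8112 = -0.7723 kg·m²/s.
After sticking, I_f = I_p + m R² = 0.3798 + (0.181)(0.415)² = 0.4109 kg·m².
ω_f = L_i / I_f = -0.7723 / 0.4109 = -1.880 rad/s.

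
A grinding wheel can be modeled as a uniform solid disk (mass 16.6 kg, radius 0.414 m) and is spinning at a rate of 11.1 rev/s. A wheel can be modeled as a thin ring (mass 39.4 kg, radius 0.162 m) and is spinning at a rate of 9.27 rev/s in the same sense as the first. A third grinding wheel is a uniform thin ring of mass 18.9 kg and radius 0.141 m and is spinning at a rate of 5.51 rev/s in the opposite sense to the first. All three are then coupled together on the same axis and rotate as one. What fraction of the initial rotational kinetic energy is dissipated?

The coupling torques are internal; angular momentum about the shared axis is conserved.
Moments of inertia: I_A = ½(16.6)(0.414)² = 1.423 kg·m²; I_B = (39.4)(0.162)² = 1.034 kg·m²; I_C = (18.9)(0.141)² = 0.3758 kg·m².
Taking A's sense as positive: L = (1.423)(11.1) + (1.034)(9.27) − (0.3758)(5.51) = 23.31 kg·m²·rev/s.
Combined I = 1.423 + 1.034 + 0.3758 = 2.832 kg·m².
ω_f = L / I = 23.31 / 2.832 = 8.228 rev/s.
KE_i = ½ΣIω² = 5439 J; KE_f = ½(2.832)(51.70)² = 3785 J.
Fraction dissipated = (KE_i − KE_f)/KE_i = 0.3040.

fraction ≈ 0.304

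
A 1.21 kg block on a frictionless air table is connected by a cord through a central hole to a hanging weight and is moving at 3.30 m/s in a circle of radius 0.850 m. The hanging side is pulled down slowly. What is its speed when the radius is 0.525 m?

v₂ ≈ 5.34 m/s

Central (radial) force ⇒ zero torque about the center ⇒ m v r is constant.
v₂ = v₁ r₁ / r₂ = (3.30)(0.850) / (0.525) = 5.343 m/s.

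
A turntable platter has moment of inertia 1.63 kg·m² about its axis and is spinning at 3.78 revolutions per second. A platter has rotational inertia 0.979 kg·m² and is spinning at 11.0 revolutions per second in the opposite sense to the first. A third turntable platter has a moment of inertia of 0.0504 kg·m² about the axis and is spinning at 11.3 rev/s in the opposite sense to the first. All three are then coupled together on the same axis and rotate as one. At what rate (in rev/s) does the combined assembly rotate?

No external torque acts about the common axis, so total angular momentum is conserved.
Taking A's sense as positive: L = (1.630)(3.78) − (0.9790)(11.0) − (0.05040)(11.3) = -5.177 kg·m²·rev/s.
Combined I = 1.630 + 0.9790 + 0.05040 = 2.659 kg·m².
ω_f = L / I = -5.177 / 2.659 = -1.947 rev/s.

|ω_f| ≈ 1.95 rev/s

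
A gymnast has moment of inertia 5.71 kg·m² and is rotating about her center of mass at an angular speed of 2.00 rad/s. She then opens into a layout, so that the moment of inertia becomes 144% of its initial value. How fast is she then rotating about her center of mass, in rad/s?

No external torque acts about the spin axis, so angular momentum is conserved.
I₂ = 1.44 × 5.71 = 8.222 kg·m².
ω₂ = I₁ω₁ / I₂ = (5.710)(2.00 rad/s) / (8.222) = 1.389 rad/s.

ω₂ ≈ 1.39 rad/s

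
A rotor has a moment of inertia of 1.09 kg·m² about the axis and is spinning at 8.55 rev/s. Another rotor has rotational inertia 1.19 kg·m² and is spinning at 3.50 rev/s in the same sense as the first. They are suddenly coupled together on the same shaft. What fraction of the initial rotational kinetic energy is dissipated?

The coupling torques are internal; angular momentum about the shared axis is conserved.
Taking A's sense as positive: L = (1.090)(8.55) + (1.190)(3.50) = 13.48 kg·m²·rev/s.
Combined I = 1.090 + 1.190 = 2.280 kg·m².
ω_f = L / I = 13.48 / 2.280 = 5.914 rev/s.
KE_i = ½ΣIω² = 1861 J; KE_f = ½(2.280)(37.16)² = 1574 J.
Fraction dissipated = (KE_i − KE_f)/KE_i = 0.1539.

fraction ≈ 0.154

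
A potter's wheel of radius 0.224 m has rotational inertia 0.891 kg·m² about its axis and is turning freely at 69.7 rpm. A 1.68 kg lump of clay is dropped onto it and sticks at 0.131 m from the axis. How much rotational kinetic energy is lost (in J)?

No external torque acts about the axis; L_before = L_after.
Added inertia Σmr² = (1.68)(0.131)² = 0.02883 kg·m²; I_f = 0.8910 + 0.02883 = 0.9198 kg·m².
ω_f = I_p ω_i / I_f = (0.8910)(69.7) / 0.9198 = 67.52 rpm.
KE_i = ½(0.8910)(7.299 rad/s)² = 23.73 J; KE_f = ½(0.9198)(7.070)² = 22.99 J.

energy lost ≈ 0.744 J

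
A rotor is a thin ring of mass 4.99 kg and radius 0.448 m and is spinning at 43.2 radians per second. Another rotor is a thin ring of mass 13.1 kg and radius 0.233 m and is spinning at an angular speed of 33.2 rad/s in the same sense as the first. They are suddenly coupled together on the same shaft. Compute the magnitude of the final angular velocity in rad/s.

The coupling torques are internal; angular momentum about the shared axis is conserved.
Moments of inertia: I_A = (4.99)(0.448)² = 1.002 kg·m²; I_B = (13.1)(0.233)² = 0.7112 kg·m².
Taking A's sense as positive: L = (1.002)(43.2) + (0.7112)(33.2) = 66.88 kg·m²·rad/s.
Combined I = 1.002 + 0.7112 = 1.713 kg·m².
ω_f = L / I = 66.88 / 1.713 = 39.05 rad/s.

|ω_f| ≈ 39.0 rad/s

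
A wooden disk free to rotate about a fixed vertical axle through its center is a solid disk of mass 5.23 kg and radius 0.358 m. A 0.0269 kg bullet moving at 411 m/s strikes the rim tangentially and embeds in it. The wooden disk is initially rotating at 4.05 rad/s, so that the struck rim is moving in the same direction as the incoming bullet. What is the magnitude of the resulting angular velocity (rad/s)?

The axle reaction passes through the axle and exerts no torque about it; angular momentum about the axle is conserved through the impact.
I_p = ½(5.23)(0.358)² = 0.3351 kg·m². Taking the sense of the bullet's angular momentum as positive, L_{bullet} = m v R = (0.0269)(411)(0.358) = 3.958 kg·m²/s.
L_i = +I_p ω_p + m v R = +(0.3351)(4.05) + 3.958 = 5.315 kg·m²/s.
After sticking, I_f = I_p + m R² = 0.3351 + (0.0269)(0.358)² = 0.3386 kg·m².
ω_f = L_i / I_f = 5.315 / 0.3386 = 15.70 rad/s.

|ω_f| ≈ 15.7 rad/s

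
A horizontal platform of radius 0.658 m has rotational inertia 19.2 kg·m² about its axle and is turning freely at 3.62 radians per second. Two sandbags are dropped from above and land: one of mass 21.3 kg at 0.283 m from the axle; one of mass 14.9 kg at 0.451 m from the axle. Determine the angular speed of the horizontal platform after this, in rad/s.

ω_f ≈ 2.90 rad/s

No external torque acts about the axle; L_before = L_after.
Added inertia Σmr² = (21.3)(0.283)² + (14.9)(0.451)² = 4.737 kg·m²; I_f = 19.20 + 4.737 = 23.94 kg·m².
ω_f = I_p ω_i / I_f = (19.20)(3.62) / 23.94 = 2.904 rad/s.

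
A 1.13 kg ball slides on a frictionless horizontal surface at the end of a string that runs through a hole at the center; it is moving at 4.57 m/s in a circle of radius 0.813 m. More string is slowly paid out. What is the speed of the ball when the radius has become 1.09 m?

The only horizontal force on the mass is along the cord (radial), so it exerts no torque about the hole and angular momentum m v r is conserved.
v₂ = v₁ r₁ / r₂ = (4.57)(0.813) / (1.09) = 3.409 m/s.

v₂ ≈ 3.41 m/s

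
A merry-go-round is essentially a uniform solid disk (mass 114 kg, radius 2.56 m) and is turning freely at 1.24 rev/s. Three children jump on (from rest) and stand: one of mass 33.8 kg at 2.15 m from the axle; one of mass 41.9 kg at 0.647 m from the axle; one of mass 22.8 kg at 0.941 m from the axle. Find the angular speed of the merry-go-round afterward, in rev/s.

The added mass arrives with no angular momentum about the axle, and any external torque about the axle is negligible, so the system's angular momentum is conserved.
I_p = ½(114)(2.56)² = 373.6 kg·m².
Added inertia Σmr² = (33.8)(2.15)² + (41.9)(0.647)² + (22.8)(0.941)² = 194.0 kg·m²; I_f = 373.6 + 194.0 = 567.5 kg·m².
ω_f = I_p ω_i / I_f = (373.6)(1.24) / 567.5 = 0.8162 rev/s.

ω_f ≈ 0.816 rev/s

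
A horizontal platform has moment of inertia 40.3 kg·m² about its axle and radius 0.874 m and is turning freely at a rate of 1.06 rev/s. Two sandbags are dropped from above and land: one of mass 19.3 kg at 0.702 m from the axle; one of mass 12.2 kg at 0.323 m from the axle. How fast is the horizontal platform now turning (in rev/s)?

No external torque acts about the axle; L_before = L_after.
Added inertia Σmr² = (19.3)(0.702)² + (12.2)(0.323)² = 10.78 kg·m²; I_f = 40.30 + 10.78 = 51.08 kg·m².
ω_f = I_p ω_i / I_f = (40.30)(1.06) / 51.08 = 0.8362 rev/s.

ω_f ≈ 0.836 rev/s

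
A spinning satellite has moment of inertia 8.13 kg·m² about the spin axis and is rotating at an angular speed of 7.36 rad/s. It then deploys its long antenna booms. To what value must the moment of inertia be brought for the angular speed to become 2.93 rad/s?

I₂ ≈ 20.4 kg·m²

Angular momentum about the spin axis is conserved since the torque about it is zero.
I₂ = I₁ω₁ / ω₂ = (8.13)(7.36) / (2.93) = 20.42 kg·m².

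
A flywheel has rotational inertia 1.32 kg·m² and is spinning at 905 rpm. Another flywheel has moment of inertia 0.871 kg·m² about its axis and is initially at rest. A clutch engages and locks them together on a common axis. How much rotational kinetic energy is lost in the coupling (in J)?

ΔKE lost ≈ 2360 J

No external torque acts about the common axis, so total angular momentum is conserved.
Taking A's sense as positive: L = (1.320)(905) = 1195 kg·m²·rpm.
Combined I = 1.320 + 0.8710 = 2.191 kg·m².
ω_f = L / I = 1195 / 2.191 = 545.2 rpm.
KE_i = ½ΣIω² = 5928 J; KE_f = ½(2.191)(57.10)² = 3571 J.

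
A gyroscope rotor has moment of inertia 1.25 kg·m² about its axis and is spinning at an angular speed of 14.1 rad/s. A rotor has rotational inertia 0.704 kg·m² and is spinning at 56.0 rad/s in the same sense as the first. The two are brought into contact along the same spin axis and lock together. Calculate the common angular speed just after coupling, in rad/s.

No external torque acts about the common axis, so total angular momentum is conserved.
Taking A's sense as positive: L = (1.250)(14.1) + (0.7040)(56.0) = 57.05 kg·m²·rad/s.
Combined I = 1.250 + 0.7040 = 1.954 kg·m².
ω_f = L / I = 57.05 / 1.954 = 29.20 rad/s.

|ω_f| ≈ 29.2 rad/s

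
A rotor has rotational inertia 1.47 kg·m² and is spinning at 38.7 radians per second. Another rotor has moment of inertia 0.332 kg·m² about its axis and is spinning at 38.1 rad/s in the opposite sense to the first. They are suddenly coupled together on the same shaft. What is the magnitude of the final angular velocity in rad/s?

No external torque acts about the common axis, so total angular momentum is conserved.
Taking A's sense as positive: L = (1.470)(38.7) − (0.3320)(38.1) = 44.24 kg·m²·rad/s.
Combined I = 1.470 + 0.3320 = 1.802 kg·m².
ω_f = L / I = 44.24 / 1.802 = 24.55 rad/s.

|ω_f| ≈ 24.6 rad/s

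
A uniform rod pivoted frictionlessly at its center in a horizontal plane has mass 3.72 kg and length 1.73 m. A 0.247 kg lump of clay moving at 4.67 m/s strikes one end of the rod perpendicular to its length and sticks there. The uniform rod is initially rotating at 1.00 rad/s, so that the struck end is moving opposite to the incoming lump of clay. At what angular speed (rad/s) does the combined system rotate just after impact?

|ω_f| ≈ 0.0629 rad/s

The axle reaction passes through the pivot and exerts no torque about it; angular momentum about the pivot is conserved through the impact.
I_p = (1/12)(3.72)(1.73)² = 0.9278 kg·m². Taking the sense of the lump of clay's angular momentum as positive, L_{lump} = m v R = (0.247)(4.67)(1.73/2) = 0.9978 kg·m²/s.
L_i = −I_p ω_p + m v R = −(0.9278)(1.00) + 0.9978 = 0.06997 kg·m²/s.
After sticking, I_f = I_p + m R² = 0.9278 + (0.247)(1.73/2)² = 1.113 kg·m².
ω_f = L_i / I_f = 0.06997 / 1.113 = 0.06289 rad/s.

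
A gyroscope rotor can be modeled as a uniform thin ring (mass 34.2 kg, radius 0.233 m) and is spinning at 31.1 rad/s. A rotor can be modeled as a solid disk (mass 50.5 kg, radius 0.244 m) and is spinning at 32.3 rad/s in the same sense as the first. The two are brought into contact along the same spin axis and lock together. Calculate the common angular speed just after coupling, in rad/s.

No external torque acts about the common axis, so total angular momentum is conserved.
Moments of inertia: I_A = (34.2)(0.233)² = 1.857 kg·m²; I_B = ½(50.5)(0.244)² = 1.503 kg·m².
Taking A's sense as positive: L = (1.857)(31.1) + (1.503)(32.3) = 106.3 kg·m²·rad/s.
Combined I = 1.857 + 1.503 = 3.360 kg·m².
ω_f = L / I = 106.3 / 3.360 = 31.64 rad/s.

|ω_f| ≈ 31.6 rad/s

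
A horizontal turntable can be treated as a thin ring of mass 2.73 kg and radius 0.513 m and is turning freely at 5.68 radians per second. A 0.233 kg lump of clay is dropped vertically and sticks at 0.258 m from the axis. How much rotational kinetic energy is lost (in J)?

energy lost ≈ 0.245 J

The added mass arrives with no angular momentum about the axis, and any external torque about the axis is negligible, so the system's angular momentum is conserved.
I_p = (2.73)(0.513)² = 0.7185 kg·m².
Added inertia Σmr² = (0.233)(0.258)² = 0.01551 kg·m²; I_f = 0.7185 + 0.01551 = 0.7340 kg·m².
ω_f = I_p ω_i / I_f = (0.7185)(5.68) / 0.7340 = 5.560 rad/s.
KE_i = ½(0.7185)(5.680 rad/s)² = 11.59 J; KE_f = ½(0.7340)(5.560)² = 11.34 J.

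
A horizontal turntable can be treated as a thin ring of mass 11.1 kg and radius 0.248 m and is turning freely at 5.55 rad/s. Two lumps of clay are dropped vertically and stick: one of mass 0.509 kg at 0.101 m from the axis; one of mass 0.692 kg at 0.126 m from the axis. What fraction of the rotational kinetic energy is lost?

fraction ≈ 0.0231

No external torque acts about the axis; L_before = L_after.
I_p = (11.1)(0.248)² = 0.6827 kg·m².
Added inertia Σmr² = (0.509)(0.101)² + (0.692)(0.126)² = 0.01618 kg·m²; I_f = 0.6827 + 0.01618 = 0.6989 kg·m².
ω_f = I_p ω_i / I_f = (0.6827)(5.55) / 0.6989 = 5.422 rad/s.
KE_i = ½(0.6827)(5.550 rad/s)² = 10.51 J; KE_f = ½(0.6989)(5.422)² = 10.27 J.
Fraction lost = 0.02315.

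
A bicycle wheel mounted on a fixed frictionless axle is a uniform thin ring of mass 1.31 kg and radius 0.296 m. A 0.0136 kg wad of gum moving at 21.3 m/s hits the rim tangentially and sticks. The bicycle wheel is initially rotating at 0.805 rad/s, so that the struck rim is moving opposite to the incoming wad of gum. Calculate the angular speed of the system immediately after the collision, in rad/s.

|ω_f| ≈ 0.0573 rad/s

The axle reaction passes through the axle and exerts no torque about it; angular momentum about the axle is conserved through the impact.
I_p = (1.31)(0.296)² = 0.1148 kg·m². Taking the sense of the wad of gum's angular momentum as positive, L_{wad} = m v R = (0.0136)(21.3)(0.296) = 0.08575 kg·m²/s.
L_i = −I_p ω_p + m v R = −(0.1148)(0.805) + 0.08575 = -0.006650 kg·m²/s.
After sticking, I_f = I_p + m R² = 0.1148 + (0.0136)(0.296)² = 0.1160 kg·m².
ω_f = L_i / I_f = -0.006650 / 0.1160 = -0.05734 rad/s.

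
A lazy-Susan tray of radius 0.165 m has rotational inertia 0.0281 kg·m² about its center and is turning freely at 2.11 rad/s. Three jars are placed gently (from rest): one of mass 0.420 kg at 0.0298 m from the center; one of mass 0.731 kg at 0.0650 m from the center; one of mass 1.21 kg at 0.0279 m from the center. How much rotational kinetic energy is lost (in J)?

The added mass arrives with no angular momentum about the center, and any external torque about the center is negligible, so the system's angular momentum is conserved.
Added inertia Σmr² = (0.420)(0.0298)² + (0.731)(0.0650)² + (1.21)(0.0279)² = 0.004403 kg·m²; I_f = 0.02810 + 0.004403 = 0.03250 kg·m².
ω_f = I_p ω_i / I_f = (0.02810)(2.11) / 0.03250 = 1.824 rad/s.
KE_i = ½(0.02810)(2.110 rad/s)² = 0.06255 J; KE_f = ½(0.03250)(1.824)² = 0.05408 J.

energy lost ≈ 0.00847 J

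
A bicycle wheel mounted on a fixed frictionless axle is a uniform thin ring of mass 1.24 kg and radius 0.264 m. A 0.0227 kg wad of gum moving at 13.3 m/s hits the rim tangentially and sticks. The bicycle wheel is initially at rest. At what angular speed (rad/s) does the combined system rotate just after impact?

The axle reaction passes through the axle and exerts no torque about it; angular momentum about the axle is conserved through the impact.
I_p = (1.24)(0.264)² = 0.08642 kg·m². Taking the sense of the wad of gum's angular momentum as positive, L_{wad} = m v R = (0.0227)(13.3)(0.264) = 0.07970 kg·m²/s.
L_i = 0 + 0.07970 = 0.07970 kg·m²/s.
After sticking, I_f = I_p + m R² = 0.08642 + (0.0227)(0.264)² = 0.08801 kg·m².
ω_f = L_i / I_f = 0.07970 / 0.08801 = 0.9057 rad/s.

|ω_f| ≈ 0.906 rad/s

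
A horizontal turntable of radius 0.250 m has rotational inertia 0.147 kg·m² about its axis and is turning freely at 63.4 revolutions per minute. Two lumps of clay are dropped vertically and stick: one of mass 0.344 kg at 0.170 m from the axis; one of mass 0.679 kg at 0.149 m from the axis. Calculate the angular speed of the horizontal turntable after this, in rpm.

ω_f ≈ 54.2 rpm

No external torque acts about the axis; L_before = L_after.
Added inertia Σmr² = (0.344)(0.170)² + (0.679)(0.149)² = 0.02502 kg·m²; I_f = 0.1470 + 0.02502 = 0.1720 kg·m².
ω_f = I_p ω_i / I_f = (0.1470)(63.4) / 0.1720 = 54.18 rpm.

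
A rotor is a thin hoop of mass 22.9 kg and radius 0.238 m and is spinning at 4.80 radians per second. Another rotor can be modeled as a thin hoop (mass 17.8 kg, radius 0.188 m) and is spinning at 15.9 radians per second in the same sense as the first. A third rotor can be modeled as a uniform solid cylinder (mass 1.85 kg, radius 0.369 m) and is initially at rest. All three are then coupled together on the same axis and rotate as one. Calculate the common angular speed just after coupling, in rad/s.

|ω_f| ≈ 7.91 rad/s

The coupling torques are internal; angular momentum about the shared axis is conserved.
Moments of inertia: I_A = (22.9)(0.238)² = 1.297 kg·m²; I_B = (17.8)(0.188)² = 0.6291 kg·m²; I_C = ½(1.85)(0.369)² = 0.1259 kg·m².
Taking A's sense as positive: L = (1.297)(4.80) + (0.6291)(15.9) = 16.23 kg·m²·rad/s.
Combined I = 1.297 + 0.6291 + 0.1259 = 2.052 kg·m².
ω_f = L / I = 16.23 / 2.052 = 7.908 rad/s.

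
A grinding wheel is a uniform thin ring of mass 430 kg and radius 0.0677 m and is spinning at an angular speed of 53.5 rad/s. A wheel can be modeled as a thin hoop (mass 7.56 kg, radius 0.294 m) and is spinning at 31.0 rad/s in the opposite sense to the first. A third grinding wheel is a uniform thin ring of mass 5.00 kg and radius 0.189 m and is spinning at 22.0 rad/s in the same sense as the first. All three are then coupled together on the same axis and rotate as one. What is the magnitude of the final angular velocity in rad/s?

|ω_f| ≈ 31.8 rad/s

No external torque acts about the common axis, so total angular momentum is conserved.
Moments of inertia: I_A = (430)(0.0677)² = 1.971 kg·m²; I_B = (7.56)(0.294)² = 0.6535 kg·m²; I_C = (5.00)(0.189)² = 0.1786 kg·m².
Taking A's sense as positive: L = (1.971)(53.5) − (0.6535)(31.0) + (0.1786)(22.0) = 89.11 kg·m²·rad/s.
Combined I = 1.971 + 0.6535 + 0.1786 = 2.803 kg·m².
ω_f = L / I = 89.11 / 2.803 = 31.79 rad/s.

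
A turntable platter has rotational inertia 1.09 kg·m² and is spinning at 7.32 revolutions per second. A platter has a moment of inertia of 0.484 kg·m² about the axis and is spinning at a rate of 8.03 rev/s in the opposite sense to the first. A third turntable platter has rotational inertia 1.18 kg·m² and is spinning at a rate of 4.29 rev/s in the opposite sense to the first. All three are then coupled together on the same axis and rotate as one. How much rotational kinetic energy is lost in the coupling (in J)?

No external torque acts about the common axis, so total angular momentum is conserved.
Taking A's sense as positive: L = (1.090)(7.32) − (0.4840)(8.03) − (1.180)(4.29) = -0.9699 kg·m²·rev/s.
Combined I = 1.090 + 0.4840 + 1.180 = 2.754 kg·m².
ω_f = L / I = -0.9699 / 2.754 = -0.3522 rev/s.
KE_i = ½ΣIω² = 2198 J; KE_f = ½(2.754)(2.213)² = 6.743 J.

ΔKE lost ≈ 2190 J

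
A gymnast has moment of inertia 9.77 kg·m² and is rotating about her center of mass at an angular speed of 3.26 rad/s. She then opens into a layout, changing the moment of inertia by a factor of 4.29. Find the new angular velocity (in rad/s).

ω₂ ≈ 0.760 rad/s

No external torque acts about the spin axis, so angular momentum is conserved.
I₂ = 4.29 × 9.77 = 41.91 kg·m².
ω₂ = I₁ω₁ / I₂ = (9.770)(3.26 rad/s) / (41.91) = 0.7599 rad/s.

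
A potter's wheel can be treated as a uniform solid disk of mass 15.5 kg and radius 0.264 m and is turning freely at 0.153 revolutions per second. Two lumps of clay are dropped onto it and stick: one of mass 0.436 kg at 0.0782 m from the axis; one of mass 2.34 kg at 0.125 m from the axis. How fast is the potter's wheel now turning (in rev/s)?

ω_f ≈ 0.143 rev/s

No external torque acts about the axis; L_before = L_after.
I_p = ½(15.5)(0.264)² = 0.5401 kg·m².
Added inertia Σmr² = (0.436)(0.0782)² + (2.34)(0.125)² = 0.03923 kg·m²; I_f = 0.5401 + 0.03923 = 0.5794 kg·m².
ω_f = I_p ω_i / I_f = (0.5401)(0.153) / 0.5794 = 0.1426 rev/s.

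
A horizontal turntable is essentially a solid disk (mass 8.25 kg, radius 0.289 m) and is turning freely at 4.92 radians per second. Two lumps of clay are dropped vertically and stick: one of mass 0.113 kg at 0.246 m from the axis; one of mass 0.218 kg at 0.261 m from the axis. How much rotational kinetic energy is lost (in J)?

The added mass arrives with no angular momentum about the axis, and any external torque about the axis is negligible, so the system's angular momentum is conserved.
I_p = ½(8.25)(0.289)² = 0.3445 kg·m².
Added inertia Σmr² = (0.113)(0.246)² + (0.218)(0.261)² = 0.02169 kg·m²; I_f = 0.3445 + 0.02169 = 0.3662 kg·m².
ω_f = I_p ω_i / I_f = (0.3445)(4.92) / 0.3662 = 4.629 rad/s.
KE_i = ½(0.3445)(4.920 rad/s)² = 4.170 J; KE_f = ½(0.3662)(4.629)² = 3.923 J.

energy lost ≈ 0.247 J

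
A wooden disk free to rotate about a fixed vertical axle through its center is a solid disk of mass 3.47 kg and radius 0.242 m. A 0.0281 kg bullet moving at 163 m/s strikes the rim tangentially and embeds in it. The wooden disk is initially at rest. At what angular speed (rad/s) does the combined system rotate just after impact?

The axle reaction passes through the axle and exerts no torque about it; angular momentum about the axle is conserved through the impact.
I_p = ½(3.47)(0.242)² = 0.1016 kg·m². Taking the sense of the bullet's angular momentum as positive, L_{bullet} = m v R = (0.0281)(163)(0.242) = 1.108 kg·m²/s.
L_i = 0 + 1.108 = 1.108 kg·m²/s.
After sticking, I_f = I_p + m R² = 0.1016 + (0.0281)(0.242)² = 0.1033 kg·m².
ω_f = L_i / I_f = 1.108 / 0.1033 = 10.73 rad/s.

|ω_f| ≈ 10.7 rad/s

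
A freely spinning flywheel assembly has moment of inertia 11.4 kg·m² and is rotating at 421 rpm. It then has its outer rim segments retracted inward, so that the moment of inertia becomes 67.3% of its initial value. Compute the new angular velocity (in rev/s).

ω₂ ≈ 10.4 rev/s

Angular momentum about the spin axis is conserved since the torque about it is zero.
I₂ = 0.673 × 11.4 = 7.672 kg·m².
ω₂ = I₁ω₁ / I₂ = (11.40)(421 rpm) / (7.672) = 625.6 rpm = 10.43 rev/s.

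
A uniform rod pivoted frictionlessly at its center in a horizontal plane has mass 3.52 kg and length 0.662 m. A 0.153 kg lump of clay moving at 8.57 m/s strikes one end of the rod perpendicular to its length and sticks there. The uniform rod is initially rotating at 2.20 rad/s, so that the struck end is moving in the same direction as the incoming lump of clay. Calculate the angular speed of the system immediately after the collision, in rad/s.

The axle reaction passes through the pivot and exerts no torque about it; angular momentum about the pivot is conserved through the impact.
I_p = (1/12)(3.52)(0.662)² = 0.1286 kg·m². Taking the sense of the lump of clay's angular momentum as positive, L_{lump} = m v R = (0.153)(8.57)(0.662/2) = 0.4340 kg·m²/s.
L_i = +I_p ω_p + m v R = +(0.1286)(2.20) + 0.4340 = 0.7168 kg·m²/s.
After sticking, I_f = I_p + m R² = 0.1286 + (0.153)(0.662/2)² = 0.1453 kg·m².
ω_f = L_i / I_f = 0.7168 / 0.1453 = 4.933 rad/s.

|ω_f| ≈ 4.93 rad/s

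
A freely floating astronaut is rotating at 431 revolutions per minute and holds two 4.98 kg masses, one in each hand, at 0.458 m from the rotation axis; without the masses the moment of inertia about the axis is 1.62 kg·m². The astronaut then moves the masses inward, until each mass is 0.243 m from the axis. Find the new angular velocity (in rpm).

With no external torque about the axis, L is conserved: I₁ω₁ = I₂ω₂.
I₁ = 1.62 + 2(4.98)(0.458)² = 3.709 kg·m²; I₂ = 1.62 + 2(4.98)(0.243)² = 2.208 kg·m².
ω₂ = I₁ω₁ / I₂ = (3.709)(431 rpm) / (2.208) = 724.0 rpm.

ω₂ ≈ 724 rpm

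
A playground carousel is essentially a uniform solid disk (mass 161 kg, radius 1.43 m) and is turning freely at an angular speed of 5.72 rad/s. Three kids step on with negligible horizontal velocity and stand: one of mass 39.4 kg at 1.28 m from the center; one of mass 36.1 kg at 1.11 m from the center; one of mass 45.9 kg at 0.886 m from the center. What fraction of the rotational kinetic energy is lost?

No external torque acts about the center; L_before = L_after.
I_p = ½(161)(1.43)² = 164.6 kg·m².
Added inertia Σmr² = (39.4)(1.28)² + (36.1)(1.11)² + (45.9)(0.886)² = 145.1 kg·m²; I_f = 164.6 + 145.1 = 309.7 kg·m².
ω_f = I_p ω_i / I_f = (164.6)(5.72) / 309.7 = 3.041 rad/s.
KE_i = ½(164.6)(5.720 rad/s)² = 2693 J; KE_f = ½(309.7)(3.041)² = 1431 J.
Fraction lost = 0.4684.

fraction ≈ 0.468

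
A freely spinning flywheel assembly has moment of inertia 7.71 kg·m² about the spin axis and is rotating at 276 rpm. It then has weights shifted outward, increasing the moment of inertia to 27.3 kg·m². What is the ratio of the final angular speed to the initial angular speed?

ω₂/ω₁ ≈ 0.282

No external torque acts about the spin axis, so angular momentum is conserved.
ω₂/ω₁ = I₁/I₂ = 7.710 / 27.30 = 0.2824.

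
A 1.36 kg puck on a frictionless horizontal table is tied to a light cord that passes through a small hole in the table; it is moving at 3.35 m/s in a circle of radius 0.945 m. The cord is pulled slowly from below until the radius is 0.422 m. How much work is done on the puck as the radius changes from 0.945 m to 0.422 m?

W ≈ 30.6 J

Central (radial) force ⇒ zero torque about the center ⇒ m v r is constant.
v₂ = v₁ r₁ / r₂ = (3.35)(0.945) / (0.422) = 7.502 m/s.
W = ΔKE = ½m(v₂² − v₁²) = 30.64 J.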